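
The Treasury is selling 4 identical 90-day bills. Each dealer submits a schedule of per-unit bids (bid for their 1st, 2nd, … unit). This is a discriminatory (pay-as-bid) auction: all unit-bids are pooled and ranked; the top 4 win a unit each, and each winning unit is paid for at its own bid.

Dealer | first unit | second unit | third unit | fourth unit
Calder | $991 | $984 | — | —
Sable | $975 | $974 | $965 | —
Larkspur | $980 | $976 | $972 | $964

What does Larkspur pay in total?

Larkspur pays $1,956

All unit-bids, highest first — top 4: 991 (Calder-1), 984 (Calder-2), 980 (Larkspur-1), 976 (Larkspur-2)
Next rejected bid: $975 (not a price — pay-as-bid).
Larkspur's winning unit-bids: 980 + 976 = $1,956.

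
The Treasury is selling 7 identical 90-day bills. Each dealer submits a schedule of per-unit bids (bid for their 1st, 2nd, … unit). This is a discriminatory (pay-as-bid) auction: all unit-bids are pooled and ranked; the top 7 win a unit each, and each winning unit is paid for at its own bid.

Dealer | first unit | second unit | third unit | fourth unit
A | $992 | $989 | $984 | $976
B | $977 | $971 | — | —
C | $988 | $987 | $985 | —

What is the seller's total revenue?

Merging the schedules and taking the best 7: 992 (A-1), 989 (A-2), 988 (C-1), 987 (C-2), 985 (C-3), 984 (A-3), 977 (B-1)
Next rejected bid: $976 (not a price — pay-as-bid).
Each winning unit pays its own bid.
Revenue = 992 + 989 + 988 + 987 + 985 + 984 + 977 = $6,902.

Total revenue: $6,902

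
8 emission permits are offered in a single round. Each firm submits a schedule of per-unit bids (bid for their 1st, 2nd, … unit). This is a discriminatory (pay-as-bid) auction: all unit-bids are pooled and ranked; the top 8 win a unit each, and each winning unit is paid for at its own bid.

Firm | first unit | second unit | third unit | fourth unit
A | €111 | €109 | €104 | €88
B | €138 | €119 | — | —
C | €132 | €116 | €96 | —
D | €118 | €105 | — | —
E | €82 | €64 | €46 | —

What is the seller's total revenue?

Total revenue: €948

Pooled unit-bids ranked (top 8): 138 (B-1), 132 (C-1), 119 (B-2), 118 (D-1), 116 (C-2), 111 (A-1), 109 (A-2), 105 (D-2)
Next rejected bid: €104 (not a price — pay-as-bid).
Each winning unit pays its own bid.
Revenue = 138 + 132 + 119 + 118 + 116 + 111 + 109 + 105 = €948.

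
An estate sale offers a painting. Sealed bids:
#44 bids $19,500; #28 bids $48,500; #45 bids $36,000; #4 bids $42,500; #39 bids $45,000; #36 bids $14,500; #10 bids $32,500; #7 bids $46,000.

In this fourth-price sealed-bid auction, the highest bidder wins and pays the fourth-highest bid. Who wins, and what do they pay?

Fourth-price sealed-bid auction: the highest bidder wins and pays the fourth-highest bid.
Bids in order: 48,500 (#28) > 46,000 (#7) > 45,000 (#39) > 42,500 (#4) > 36,000 (#45) > 32,500 (#10) > …
#28 wins; payment is bid #4 in the ranking = $42,500.

#28 pays $42,500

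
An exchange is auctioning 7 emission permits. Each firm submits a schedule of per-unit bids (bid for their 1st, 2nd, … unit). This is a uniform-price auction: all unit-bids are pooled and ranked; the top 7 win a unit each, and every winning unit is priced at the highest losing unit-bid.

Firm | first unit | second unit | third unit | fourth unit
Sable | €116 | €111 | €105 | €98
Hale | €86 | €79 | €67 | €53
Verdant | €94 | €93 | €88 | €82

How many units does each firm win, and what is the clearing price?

Sable 4, Verdant 3; clearing price €86

Merging the schedules and taking the best 7: 116 (Sable-1), 111 (Sable-2), 105 (Sable-3), 98 (Sable-4), 94 (Verdant-1), 93 (Verdant-2), 88 (Verdant-3)
First bid not allocated: €86.
Allocation: Sable 4, Verdant 3.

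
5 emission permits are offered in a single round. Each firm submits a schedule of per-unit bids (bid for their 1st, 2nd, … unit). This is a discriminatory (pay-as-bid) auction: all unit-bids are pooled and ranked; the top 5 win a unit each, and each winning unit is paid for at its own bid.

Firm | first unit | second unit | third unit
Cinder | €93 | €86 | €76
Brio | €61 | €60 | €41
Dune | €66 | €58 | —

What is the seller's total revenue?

Total revenue: €382

Merging the schedules and taking the best 5: 93 (Cinder-1), 86 (Cinder-2), 76 (Cinder-3), 66 (Dune-1), 61 (Brio-1)
Next rejected bid: €60 (not a price — pay-as-bid).
Each winning unit pays its own bid.
Revenue = 93 + 86 + 76 + 66 + 61 = €382.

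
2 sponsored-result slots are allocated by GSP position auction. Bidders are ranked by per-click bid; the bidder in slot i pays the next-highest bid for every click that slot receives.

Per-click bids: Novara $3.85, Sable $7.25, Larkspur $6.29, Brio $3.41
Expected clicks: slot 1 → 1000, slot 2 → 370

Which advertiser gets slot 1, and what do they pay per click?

Ranked by bid: $7.25 (Sable) > $6.29 (Larkspur) > $3.85 (Novara) > …
Slot 1 goes to the first-ranked bidder, Sable, who pays the next bid down: $6.29/click.

Sable; $6.29 per click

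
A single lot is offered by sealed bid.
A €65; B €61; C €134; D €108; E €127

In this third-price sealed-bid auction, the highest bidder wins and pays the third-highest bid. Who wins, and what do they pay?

Third-price sealed-bid auction: the highest bidder wins and pays the third-highest bid.
Sorting bids: 134 (C) > 127 (E) > 108 (D) > 65 (A) > 61 (B)
C wins; payment is bid #3 in the ranking = €108.

C pays €108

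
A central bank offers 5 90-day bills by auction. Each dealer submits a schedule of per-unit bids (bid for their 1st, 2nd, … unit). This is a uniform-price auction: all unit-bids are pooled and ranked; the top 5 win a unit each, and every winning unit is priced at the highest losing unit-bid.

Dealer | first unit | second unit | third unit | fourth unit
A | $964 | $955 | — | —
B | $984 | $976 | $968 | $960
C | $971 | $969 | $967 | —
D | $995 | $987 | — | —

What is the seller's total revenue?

Total revenue: $4,845

Pooled unit-bids ranked (top 5): 995 (D-1), 987 (D-2), 984 (B-1), 976 (B-2), 971 (C-1)
First bid not allocated: $969.
Allocation: B 2, C 1, D 2. Every unit priced at $969.
Revenue = 5 × 969 = $4,845.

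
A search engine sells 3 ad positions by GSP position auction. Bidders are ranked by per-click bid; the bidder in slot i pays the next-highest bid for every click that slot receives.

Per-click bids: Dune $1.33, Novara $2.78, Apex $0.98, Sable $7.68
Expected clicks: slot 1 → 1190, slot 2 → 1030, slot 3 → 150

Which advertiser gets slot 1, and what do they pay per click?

Sorting advertisers: $7.68 (Sable) > $2.78 (Novara) > $1.33 (Dune) > $0.98 (Apex)
Slot 1 goes to the first-ranked bidder, Sable, who pays the next bid down: $2.78/click.

Sable; $2.78 per click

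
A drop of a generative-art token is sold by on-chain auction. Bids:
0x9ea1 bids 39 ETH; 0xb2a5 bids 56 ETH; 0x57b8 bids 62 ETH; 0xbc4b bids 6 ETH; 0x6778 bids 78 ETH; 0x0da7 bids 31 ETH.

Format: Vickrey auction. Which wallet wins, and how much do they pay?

Rule: the highest bidder wins and pays the second-highest bid.
Bids in order: 78 (0x6778) > 62 (0x57b8) > 56 (0xb2a5) > 39 (0x9ea1) > 31 (0x0da7) > 6 (0xbc4b)
0x6778 is highest; pays the second-highest bid, 62 ETH.

0x6778 pays 62 ETH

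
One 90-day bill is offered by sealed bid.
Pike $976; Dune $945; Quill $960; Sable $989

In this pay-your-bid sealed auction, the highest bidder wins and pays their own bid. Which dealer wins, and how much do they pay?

Sorting bids: 989 (Sable) > 976 (Pike) > 960 (Quill) > 945 (Dune)
Sable has the highest bid and pays exactly that: $989.

Sable pays $989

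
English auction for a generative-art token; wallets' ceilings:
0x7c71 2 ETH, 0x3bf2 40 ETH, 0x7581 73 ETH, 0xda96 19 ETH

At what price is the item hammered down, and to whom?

Limits in order: 73 (0x7581) > 40 (0x3bf2) > 19 (0xda96) > 2 (0x7c71)
Once the price passes 40 ETH, only 0x7581 is left; the hammer falls at 0x3bf2's limit of 40 ETH.

0x7581 wins at 40 ETH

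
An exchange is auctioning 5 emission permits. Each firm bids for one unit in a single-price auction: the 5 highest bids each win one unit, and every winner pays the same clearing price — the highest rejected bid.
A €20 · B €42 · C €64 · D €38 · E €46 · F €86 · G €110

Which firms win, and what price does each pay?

G, F, C, E, B; each pays €38

Sorting: 110 (G), 86 (F), 64 (C), 46 (E), 42 (B), 38 (D), 20 (A)
Winners (5 units): G, F, C, E, B.
First losing bid is D's €38, which sets the uniform price.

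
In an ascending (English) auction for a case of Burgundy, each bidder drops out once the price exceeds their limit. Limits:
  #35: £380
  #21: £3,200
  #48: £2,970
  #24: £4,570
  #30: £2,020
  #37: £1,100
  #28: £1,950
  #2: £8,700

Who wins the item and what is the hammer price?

#2 wins at £4,570

Rule: the price rises until one bidder remains; the winner pays the price at which the last rival dropped out.
Limits ranked: 8,700 (#2) > 4,570 (#24) > 3,200 (#21) > 2,970 (#48) > 2,020 (#30) > 1,950 (#28) > …
Bidding ends when #24 exits at £4,570; #2 takes it.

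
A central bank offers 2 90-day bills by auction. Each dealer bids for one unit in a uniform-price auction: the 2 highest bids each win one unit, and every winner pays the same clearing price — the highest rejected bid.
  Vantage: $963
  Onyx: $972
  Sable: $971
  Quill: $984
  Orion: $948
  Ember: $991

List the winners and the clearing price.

Ember, Quill; each pays $972

Sorting: 991 (Ember), 984 (Quill), 972 (Onyx), 971 (Sable), …
The 2 highest are Ember, Quill.
Clearing price = highest rejected bid = $972.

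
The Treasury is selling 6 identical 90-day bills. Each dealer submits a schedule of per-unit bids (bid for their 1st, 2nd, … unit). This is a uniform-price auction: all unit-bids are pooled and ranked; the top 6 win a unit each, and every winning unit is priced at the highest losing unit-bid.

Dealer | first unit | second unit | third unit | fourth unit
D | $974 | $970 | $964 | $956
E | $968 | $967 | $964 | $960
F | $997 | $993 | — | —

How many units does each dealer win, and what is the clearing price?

All unit-bids, highest first — top 6: 997 (F-1), 993 (F-2), 974 (D-1), 970 (D-2), 968 (E-1), 967 (E-2)
The (k+1)-th unit-bid is $964.
Allocation: D 2, E 2, F 2.

D 2, E 2, F 2; clearing price $964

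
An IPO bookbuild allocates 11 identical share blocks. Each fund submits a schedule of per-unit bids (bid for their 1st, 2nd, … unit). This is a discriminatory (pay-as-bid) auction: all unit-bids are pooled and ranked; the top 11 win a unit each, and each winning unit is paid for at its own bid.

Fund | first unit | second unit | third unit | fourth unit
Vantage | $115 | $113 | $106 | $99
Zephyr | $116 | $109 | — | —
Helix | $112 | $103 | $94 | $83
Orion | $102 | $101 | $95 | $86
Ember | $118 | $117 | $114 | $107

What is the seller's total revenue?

Total revenue: $1,230

All unit-bids, highest first — top 11: 118 (Ember-1), 117 (Ember-2), 116 (Zephyr-1), 115 (Vantage-1), 114 (Ember-3), 113 (Vantage-2), 112 (Helix-1), 109 (Zephyr-2), 107 (Ember-4), 106 (Vantage-3), 103 (Helix-2)
Next rejected bid: $102 (not a price — pay-as-bid).
Each winning unit pays its own bid.
Revenue = 118 + 117 + 116 + 115 + 114 + 113 + 112 + 109 + 107 + 106 + 103 = $1,230.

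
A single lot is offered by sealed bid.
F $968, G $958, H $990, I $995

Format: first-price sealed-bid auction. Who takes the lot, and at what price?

I pays $995

Bids ranked: 995 (I) > 990 (H) > 968 (F) > 958 (G)
First-price: I pays what they bid, $995.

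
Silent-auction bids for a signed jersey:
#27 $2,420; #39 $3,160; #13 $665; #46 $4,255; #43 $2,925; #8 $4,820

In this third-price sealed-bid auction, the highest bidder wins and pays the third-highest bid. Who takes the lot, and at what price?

#8 pays $3,160

Bids ranked: 4,820 (#8) > 4,255 (#46) > 3,160 (#39) > 2,925 (#43) > 2,420 (#27) > 665 (#13)
#8 is highest; pays the third-highest bid, $3,160.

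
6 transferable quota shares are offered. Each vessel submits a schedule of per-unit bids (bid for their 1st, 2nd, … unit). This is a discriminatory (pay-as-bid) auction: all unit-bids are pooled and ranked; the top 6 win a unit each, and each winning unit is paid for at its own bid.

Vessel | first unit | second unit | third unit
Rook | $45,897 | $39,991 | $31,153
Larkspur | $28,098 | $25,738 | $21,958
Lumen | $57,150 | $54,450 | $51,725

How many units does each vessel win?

Pooled unit-bids ranked (top 6): 57,150 (Lumen-1), 54,450 (Lumen-2), 51,725 (Lumen-3), 45,897 (Rook-1), 39,991 (Rook-2), 31,153 (Rook-3)
Next rejected bid: $28,098 (not a price — pay-as-bid).
Allocation: Lumen 3, Rook 3.

Lumen 3, Rook 3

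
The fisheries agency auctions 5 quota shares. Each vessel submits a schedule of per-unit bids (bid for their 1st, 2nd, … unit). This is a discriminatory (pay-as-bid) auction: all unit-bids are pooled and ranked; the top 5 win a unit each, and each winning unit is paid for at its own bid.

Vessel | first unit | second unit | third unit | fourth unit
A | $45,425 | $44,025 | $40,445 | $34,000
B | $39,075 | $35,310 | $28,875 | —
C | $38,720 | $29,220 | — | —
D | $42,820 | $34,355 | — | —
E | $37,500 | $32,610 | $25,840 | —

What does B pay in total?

All unit-bids, highest first — top 5: 45,425 (A-1), 44,025 (A-2), 42,820 (D-1), 40,445 (A-3), 39,075 (B-1)
Next rejected bid: $38,720 (not a price — pay-as-bid).
B's winning unit-bids: 39,075 = $39,075.

B pays $39,075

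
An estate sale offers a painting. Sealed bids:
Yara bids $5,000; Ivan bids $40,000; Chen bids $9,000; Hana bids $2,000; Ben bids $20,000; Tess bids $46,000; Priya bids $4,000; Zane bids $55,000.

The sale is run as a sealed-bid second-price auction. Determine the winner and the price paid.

Bids ranked: 55,000 (Zane) > 46,000 (Tess) > 40,000 (Ivan) > 20,000 (Ben) > 9,000 (Chen) > 5,000 (Yara) > …
Zane is highest; pays the second-highest bid, $46,000.

Zane pays $46,000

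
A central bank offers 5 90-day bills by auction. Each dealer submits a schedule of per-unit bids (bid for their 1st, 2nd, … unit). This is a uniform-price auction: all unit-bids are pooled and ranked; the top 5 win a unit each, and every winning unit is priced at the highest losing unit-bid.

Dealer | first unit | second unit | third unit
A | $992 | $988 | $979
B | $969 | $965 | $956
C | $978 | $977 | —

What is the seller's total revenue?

Total revenue: $4,845

All unit-bids, highest first — top 5: 992 (A-1), 988 (A-2), 979 (A-3), 978 (C-1), 977 (C-2)
The (k+1)-th unit-bid is $969.
Allocation: A 3, C 2. Every unit priced at $969.
Revenue = 5 × 969 = $4,845.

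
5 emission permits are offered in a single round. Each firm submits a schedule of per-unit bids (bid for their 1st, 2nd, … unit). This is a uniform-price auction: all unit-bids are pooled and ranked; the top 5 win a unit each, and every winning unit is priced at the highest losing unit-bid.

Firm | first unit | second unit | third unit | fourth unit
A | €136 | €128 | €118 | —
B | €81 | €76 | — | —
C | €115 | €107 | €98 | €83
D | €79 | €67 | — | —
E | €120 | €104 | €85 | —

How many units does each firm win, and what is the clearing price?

A 3, C 1, E 1; clearing price €107

Merging the schedules and taking the best 5: 136 (A-1), 128 (A-2), 120 (E-1), 118 (A-3), 115 (C-1)
Highest rejected unit-bid = €107.
Allocation: A 3, C 1, E 1.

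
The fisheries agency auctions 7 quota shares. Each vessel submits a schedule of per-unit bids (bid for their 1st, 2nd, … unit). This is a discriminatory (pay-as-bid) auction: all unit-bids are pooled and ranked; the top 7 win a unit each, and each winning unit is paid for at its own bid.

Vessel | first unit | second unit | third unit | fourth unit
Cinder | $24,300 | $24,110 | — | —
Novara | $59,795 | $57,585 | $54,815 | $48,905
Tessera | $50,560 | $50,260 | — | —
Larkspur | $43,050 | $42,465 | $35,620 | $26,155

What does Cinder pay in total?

Cinder pays $0

All unit-bids, highest first — top 7: 59,795 (Novara-1), 57,585 (Novara-2), 54,815 (Novara-3), 50,560 (Tessera-1), 50,260 (Tessera-2), 48,905 (Novara-4), 43,050 (Larkspur-1)
Next rejected bid: $42,465 (not a price — pay-as-bid).
Cinder wins no units.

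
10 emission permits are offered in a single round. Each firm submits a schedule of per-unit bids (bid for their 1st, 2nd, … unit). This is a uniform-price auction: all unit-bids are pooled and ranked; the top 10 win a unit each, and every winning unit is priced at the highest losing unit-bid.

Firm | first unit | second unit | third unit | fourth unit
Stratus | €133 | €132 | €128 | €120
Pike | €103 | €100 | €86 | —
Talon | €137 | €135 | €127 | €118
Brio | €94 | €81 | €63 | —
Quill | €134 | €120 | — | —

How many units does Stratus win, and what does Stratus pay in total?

All unit-bids, highest first — top 10: 137 (Talon-1), 135 (Talon-2), 134 (Quill-1), 133 (Stratus-1), 132 (Stratus-2), 128 (Stratus-3), 127 (Talon-3), 120 (Stratus-4), 120 (Quill-2), 118 (Talon-4)
The (k+1)-th unit-bid is €103.
Stratus wins 4 unit(s) at €103 each.

Stratus: 4 units, pays €412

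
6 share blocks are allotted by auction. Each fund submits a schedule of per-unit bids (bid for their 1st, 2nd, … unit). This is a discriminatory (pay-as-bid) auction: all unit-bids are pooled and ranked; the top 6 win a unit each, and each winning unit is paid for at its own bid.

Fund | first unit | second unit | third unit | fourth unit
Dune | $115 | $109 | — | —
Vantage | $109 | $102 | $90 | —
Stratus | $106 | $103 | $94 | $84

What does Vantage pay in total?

Vantage pays $211

All unit-bids, highest first — top 6: 115 (Dune-1), 109 (Dune-2), 109 (Vantage-1), 106 (Stratus-1), 103 (Stratus-2), 102 (Vantage-2)
Next rejected bid: $94 (not a price — pay-as-bid).
Vantage's winning unit-bids: 109 + 102 = $211.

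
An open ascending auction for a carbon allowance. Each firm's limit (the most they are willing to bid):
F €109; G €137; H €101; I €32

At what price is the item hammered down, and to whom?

G wins at €109

Sorting limits: 137 (G) > 109 (F) > 101 (H) > 32 (I)
Bidding ends when F exits at €109; G takes it.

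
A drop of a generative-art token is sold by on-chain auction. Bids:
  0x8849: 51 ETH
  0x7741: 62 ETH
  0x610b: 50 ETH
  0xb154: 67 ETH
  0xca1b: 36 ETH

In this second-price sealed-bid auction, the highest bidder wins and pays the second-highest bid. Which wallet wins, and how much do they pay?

0xb154 pays 62 ETH

Bids ranked: 67 (0xb154) > 62 (0x7741) > 51 (0x8849) > 50 (0x610b) > 36 (0xca1b)
0xb154 is highest; pays the second-highest bid, 62 ETH.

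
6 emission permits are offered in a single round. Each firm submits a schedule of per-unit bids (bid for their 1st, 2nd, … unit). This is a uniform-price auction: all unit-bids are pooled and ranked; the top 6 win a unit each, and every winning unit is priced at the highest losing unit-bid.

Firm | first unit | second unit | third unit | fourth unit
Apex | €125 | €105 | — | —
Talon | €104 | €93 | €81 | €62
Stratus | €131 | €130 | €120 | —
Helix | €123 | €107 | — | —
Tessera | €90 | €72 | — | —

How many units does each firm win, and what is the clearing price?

Pooled unit-bids ranked (top 6): 131 (Stratus-1), 130 (Stratus-2), 125 (Apex-1), 123 (Helix-1), 120 (Stratus-3), 107 (Helix-2)
The (k+1)-th unit-bid is €105.
Allocation: Apex 1, Helix 2, Stratus 3.

Apex 1, Helix 2, Stratus 3; clearing price €105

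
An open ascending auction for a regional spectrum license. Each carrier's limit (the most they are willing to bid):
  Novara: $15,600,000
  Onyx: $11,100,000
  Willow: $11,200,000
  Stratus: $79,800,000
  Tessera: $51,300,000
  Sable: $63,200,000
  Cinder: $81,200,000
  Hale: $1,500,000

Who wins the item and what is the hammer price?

Cinder wins at $79,800,000

Open ascending-bid auction: the price rises until one bidder remains; the winner pays the price at which the last rival dropped out.
Limits ranked: 81,200,000 (Cinder) > 79,800,000 (Stratus) > 63,200,000 (Sable) > 51,300,000 (Tessera) > 15,600,000 (Novara) > 11,200,000 (Willow) > …
Once the price passes $79,800,000, only Cinder is left; the hammer falls at Stratus's limit of $79,800,000.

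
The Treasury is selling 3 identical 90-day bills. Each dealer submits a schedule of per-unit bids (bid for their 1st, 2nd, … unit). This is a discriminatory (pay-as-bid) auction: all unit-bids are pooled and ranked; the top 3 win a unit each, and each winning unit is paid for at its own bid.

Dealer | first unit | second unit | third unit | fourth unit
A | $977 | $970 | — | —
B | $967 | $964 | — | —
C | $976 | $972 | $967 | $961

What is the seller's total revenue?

All unit-bids, highest first — top 3: 977 (A-1), 976 (C-1), 972 (C-2)
Next rejected bid: $970 (not a price — pay-as-bid).
Each winning unit pays its own bid.
Revenue = 977 + 976 + 972 = $2,925.

Total revenue: $2,925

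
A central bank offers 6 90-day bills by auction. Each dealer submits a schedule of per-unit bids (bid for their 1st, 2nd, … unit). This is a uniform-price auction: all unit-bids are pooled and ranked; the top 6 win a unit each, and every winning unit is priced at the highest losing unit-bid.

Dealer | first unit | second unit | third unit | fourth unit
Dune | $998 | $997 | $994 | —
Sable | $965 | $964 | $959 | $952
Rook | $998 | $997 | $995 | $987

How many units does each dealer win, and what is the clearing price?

Pooled unit-bids ranked (top 6): 998 (Dune-1), 998 (Rook-1), 997 (Dune-2), 997 (Rook-2), 995 (Rook-3), 994 (Dune-3)
Highest rejected unit-bid = $987.
Allocation: Dune 3, Rook 3.

Dune 3, Rook 3; clearing price $987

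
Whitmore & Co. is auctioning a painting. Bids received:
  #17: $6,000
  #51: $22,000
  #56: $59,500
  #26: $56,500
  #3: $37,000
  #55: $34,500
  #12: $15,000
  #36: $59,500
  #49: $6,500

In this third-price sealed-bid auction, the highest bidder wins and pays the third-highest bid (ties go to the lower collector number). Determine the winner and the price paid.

#36 pays $56,500

Rule: the highest bidder wins and pays the third-highest bid.
Sorting bids: 59,500 (#36) > 59,500 (#56) > 56,500 (#26) > 37,000 (#3) > 34,500 (#55) > 22,000 (#51) > …
#36 and #56 tie at $59,500; tie-break gives it to #36.
#36 is highest; pays the third-highest bid, $56,500.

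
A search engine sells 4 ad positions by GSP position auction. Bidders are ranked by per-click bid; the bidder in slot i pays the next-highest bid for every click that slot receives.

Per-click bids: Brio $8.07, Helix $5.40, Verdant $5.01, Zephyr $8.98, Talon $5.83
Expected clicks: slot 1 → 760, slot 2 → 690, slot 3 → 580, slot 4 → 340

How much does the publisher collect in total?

Total revenue: $14991.30

Per-click bids in order: $8.98 (Zephyr) > $8.07 (Brio) > $5.83 (Talon) > $5.40 (Helix) > $5.01 (Verdant)
Slot 1: Zephyr pays $8.07 × 760 = $6133.20
Slot 2: Brio pays $5.83 × 690 = $4022.70
Slot 3: Talon pays $5.40 × 580 = $3132.00
Slot 4: Helix pays $5.01 × 340 = $1703.40
Total = $14991.30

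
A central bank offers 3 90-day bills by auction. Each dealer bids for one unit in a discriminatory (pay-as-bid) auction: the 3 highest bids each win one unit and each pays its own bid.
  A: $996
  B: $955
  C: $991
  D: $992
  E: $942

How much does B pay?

B pays $0

Ordering the bids: 996 (A), 992 (D), 991 (C), 955 (B), 942 (E)
Winners (3 units): A, D, C.
B does not win → $0.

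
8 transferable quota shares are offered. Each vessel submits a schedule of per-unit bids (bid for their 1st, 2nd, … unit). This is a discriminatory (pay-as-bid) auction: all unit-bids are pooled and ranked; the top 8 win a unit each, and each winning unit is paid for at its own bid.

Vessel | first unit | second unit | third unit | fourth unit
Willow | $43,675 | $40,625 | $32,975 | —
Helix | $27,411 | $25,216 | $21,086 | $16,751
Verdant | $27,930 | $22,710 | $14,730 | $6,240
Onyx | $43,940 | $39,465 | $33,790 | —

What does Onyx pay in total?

All unit-bids, highest first — top 8: 43,940 (Onyx-1), 43,675 (Willow-1), 40,625 (Willow-2), 39,465 (Onyx-2), 33,790 (Onyx-3), 32,975 (Willow-3), 27,930 (Verdant-1), 27,411 (Helix-1)
Next rejected bid: $25,216 (not a price — pay-as-bid).
Onyx's winning unit-bids: 43,940 + 39,465 + 33,790 = $117,195.

Onyx pays $117,195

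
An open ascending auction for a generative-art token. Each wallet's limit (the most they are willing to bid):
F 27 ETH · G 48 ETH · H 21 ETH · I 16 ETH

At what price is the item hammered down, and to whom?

G wins at 27 ETH

Limits ranked: 48 (G) > 27 (F) > 21 (H) > 16 (I)
Once the price passes 27 ETH, only G is left; the hammer falls at F's limit of 27 ETH.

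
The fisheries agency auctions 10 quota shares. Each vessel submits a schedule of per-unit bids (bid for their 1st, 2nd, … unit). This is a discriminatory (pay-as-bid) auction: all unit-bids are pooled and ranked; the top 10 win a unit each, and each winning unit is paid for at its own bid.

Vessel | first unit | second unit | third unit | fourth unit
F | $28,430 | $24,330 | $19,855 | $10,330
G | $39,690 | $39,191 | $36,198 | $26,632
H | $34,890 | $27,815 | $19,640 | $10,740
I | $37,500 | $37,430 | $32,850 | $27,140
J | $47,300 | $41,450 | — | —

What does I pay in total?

Merging the schedules and taking the best 10: 47,300 (J-1), 41,450 (J-2), 39,690 (G-1), 39,191 (G-2), 37,500 (I-1), 37,430 (I-2), 36,198 (G-3), 34,890 (H-1), 32,850 (I-3), 28,430 (F-1)
Next rejected bid: $27,815 (not a price — pay-as-bid).
I's winning unit-bids: 37,500 + 37,430 + 32,850 = $107,780.

I pays $107,780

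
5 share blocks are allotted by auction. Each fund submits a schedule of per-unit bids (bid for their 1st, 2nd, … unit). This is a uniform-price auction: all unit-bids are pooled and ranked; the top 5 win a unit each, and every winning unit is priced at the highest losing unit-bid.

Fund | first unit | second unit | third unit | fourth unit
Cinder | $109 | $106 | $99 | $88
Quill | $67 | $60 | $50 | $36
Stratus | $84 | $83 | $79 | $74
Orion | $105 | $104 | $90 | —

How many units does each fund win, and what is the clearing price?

All unit-bids, highest first — top 5: 109 (Cinder-1), 106 (Cinder-2), 105 (Orion-1), 104 (Orion-2), 99 (Cinder-3)
The (k+1)-th unit-bid is $90.
Allocation: Cinder 3, Orion 2.

Cinder 3, Orion 2; clearing price $90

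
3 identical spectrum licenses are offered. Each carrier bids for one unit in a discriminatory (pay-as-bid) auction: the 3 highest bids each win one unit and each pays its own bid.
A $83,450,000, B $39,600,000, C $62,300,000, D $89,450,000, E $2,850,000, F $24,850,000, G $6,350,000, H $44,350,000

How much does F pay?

Ordering the bids: 89,450,000 (D), 83,450,000 (A), 62,300,000 (C), 44,350,000 (H), 39,600,000 (B), …
Winners (3 units): D, A, C.
F does not win → $0.

F pays $0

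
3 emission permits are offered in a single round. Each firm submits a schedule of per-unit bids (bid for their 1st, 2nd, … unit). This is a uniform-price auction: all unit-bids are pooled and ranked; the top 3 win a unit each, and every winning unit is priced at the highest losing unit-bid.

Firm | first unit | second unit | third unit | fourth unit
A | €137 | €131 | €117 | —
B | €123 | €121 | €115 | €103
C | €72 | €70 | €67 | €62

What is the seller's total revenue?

Total revenue: €363

Pooled unit-bids ranked (top 3): 137 (A-1), 131 (A-2), 123 (B-1)
The (k+1)-th unit-bid is €121.
Allocation: A 2, B 1. Every unit priced at €121.
Revenue = 3 × 121 = €363.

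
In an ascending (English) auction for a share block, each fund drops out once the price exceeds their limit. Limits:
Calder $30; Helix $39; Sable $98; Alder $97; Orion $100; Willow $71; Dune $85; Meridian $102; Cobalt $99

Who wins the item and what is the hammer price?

Ascending (English) auction: the price rises until one bidder remains; the winner pays the price at which the last rival dropped out.
Sorting limits: 102 (Meridian) > 100 (Orion) > 99 (Cobalt) > 98 (Sable) > 97 (Alder) > 85 (Dune) > …
Orion is the last rival to drop out, at $100; Meridian remains and wins at that price.

Meridian wins at $100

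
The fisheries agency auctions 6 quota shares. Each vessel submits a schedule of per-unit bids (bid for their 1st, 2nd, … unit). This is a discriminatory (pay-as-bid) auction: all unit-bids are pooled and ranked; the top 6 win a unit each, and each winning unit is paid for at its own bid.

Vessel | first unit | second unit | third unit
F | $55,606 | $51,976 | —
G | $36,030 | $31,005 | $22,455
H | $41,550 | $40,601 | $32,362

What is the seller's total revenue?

Total revenue: $258,125

Pooled unit-bids ranked (top 6): 55,606 (F-1), 51,976 (F-2), 41,550 (H-1), 40,601 (H-2), 36,030 (G-1), 32,362 (H-3)
Next rejected bid: $31,005 (not a price — pay-as-bid).
Each winning unit pays its own bid.
Revenue = 55,606 + 51,976 + 41,550 + 40,601 + 36,030 + 32,362 = $258,125.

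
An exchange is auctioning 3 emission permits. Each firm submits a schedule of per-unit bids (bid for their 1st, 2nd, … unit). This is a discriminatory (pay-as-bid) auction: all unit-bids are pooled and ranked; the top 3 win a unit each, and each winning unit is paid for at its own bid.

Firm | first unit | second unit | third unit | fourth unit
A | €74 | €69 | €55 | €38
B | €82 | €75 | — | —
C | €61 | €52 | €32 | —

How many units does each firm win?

Merging the schedules and taking the best 3: 82 (B-1), 75 (B-2), 74 (A-1)
Next rejected bid: €69 (not a price — pay-as-bid).
Allocation: A 1, B 2.

A 1, B 2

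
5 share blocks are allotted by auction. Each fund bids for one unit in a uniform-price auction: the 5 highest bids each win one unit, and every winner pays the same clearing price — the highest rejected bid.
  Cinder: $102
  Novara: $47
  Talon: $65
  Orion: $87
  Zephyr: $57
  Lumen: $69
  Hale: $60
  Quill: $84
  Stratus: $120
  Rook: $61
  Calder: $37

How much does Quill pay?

Sorting: 120 (Stratus), 102 (Cinder), 87 (Orion), 84 (Quill), 69 (Lumen), 65 (Talon), 61 (Rook), …
The 5 highest are Stratus, Cinder, Orion, Quill, Lumen.
Highest unsuccessful bid: $65 → clearing price.
Quill wins → pays $65.

Quill pays $65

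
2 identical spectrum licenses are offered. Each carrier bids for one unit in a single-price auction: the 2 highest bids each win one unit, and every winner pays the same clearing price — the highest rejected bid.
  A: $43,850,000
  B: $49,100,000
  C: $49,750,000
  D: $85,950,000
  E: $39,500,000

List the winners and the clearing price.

D, C; each pays $49,100,000

Ordering the bids: 85,950,000 (D), 49,750,000 (C), 49,100,000 (B), 43,850,000 (A), …
Winners (2 units): D, C.
Clearing price = highest rejected bid = $49,100,000.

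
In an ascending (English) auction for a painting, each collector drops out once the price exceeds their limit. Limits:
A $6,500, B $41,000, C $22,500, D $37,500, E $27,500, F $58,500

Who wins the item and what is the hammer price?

F wins at $41,000

Sorting limits: 58,500 (F) > 41,000 (B) > 37,500 (D) > 27,500 (E) > 22,500 (C) > 6,500 (A)
Bidding ends when B exits at $41,000; F takes it.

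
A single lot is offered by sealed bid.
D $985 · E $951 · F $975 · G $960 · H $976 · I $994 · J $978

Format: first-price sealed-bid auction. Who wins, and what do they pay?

Bids in order: 994 (I) > 985 (D) > 978 (J) > 976 (H) > 975 (F) > 960 (G) > …
I is highest → pays own bid, $994.

I pays $994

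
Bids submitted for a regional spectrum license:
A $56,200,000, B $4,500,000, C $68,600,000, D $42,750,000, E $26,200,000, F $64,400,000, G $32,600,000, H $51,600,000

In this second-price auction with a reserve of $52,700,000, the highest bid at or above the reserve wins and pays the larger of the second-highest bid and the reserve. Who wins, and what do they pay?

C pays $64,400,000

Bids ranked: 68,600,000 (C) > 64,400,000 (F) > 56,200,000 (A) > 51,600,000 (H) > 42,750,000 (D) > 32,600,000 (G) > …
Highest eligible bid: C at $68,600,000.
max(second-highest $64,400,000, reserve $52,700,000) = $64,400,000; the reserve does not bind.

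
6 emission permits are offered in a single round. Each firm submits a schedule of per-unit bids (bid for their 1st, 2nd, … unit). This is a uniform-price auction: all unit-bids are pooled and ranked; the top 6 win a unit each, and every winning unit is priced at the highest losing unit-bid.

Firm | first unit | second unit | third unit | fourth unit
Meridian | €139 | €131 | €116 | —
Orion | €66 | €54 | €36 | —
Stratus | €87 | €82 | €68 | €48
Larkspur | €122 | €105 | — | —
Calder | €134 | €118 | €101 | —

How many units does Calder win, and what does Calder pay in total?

Pooled unit-bids ranked (top 6): 139 (Meridian-1), 134 (Calder-1), 131 (Meridian-2), 122 (Larkspur-1), 118 (Calder-2), 116 (Meridian-3)
First bid not allocated: €105.
Calder wins 2 unit(s) at €105 each.

Calder: 2 units, pays €210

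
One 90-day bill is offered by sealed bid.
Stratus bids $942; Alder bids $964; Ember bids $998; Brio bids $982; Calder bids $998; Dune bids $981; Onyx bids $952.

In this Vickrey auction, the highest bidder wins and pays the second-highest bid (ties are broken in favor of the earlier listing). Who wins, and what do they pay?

Bids ranked: 998 (Ember) > 998 (Calder) > 982 (Brio) > 981 (Dune) > 964 (Alder) > 952 (Onyx) > …
Tie at $998 → Ember wins by tie-break.
Second-price: Ember pays Calder's bid of $998.

Ember pays $998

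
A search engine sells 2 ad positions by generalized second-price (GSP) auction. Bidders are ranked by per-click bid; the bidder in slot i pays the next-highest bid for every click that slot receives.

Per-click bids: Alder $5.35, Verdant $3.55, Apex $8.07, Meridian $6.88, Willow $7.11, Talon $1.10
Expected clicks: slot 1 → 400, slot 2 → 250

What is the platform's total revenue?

Total revenue: $4564.00

Per-click bids in order: $8.07 (Apex) > $7.11 (Willow) > $6.88 (Meridian) > …
Slot 1: Apex pays $7.11 × 400 = $2844.00
Slot 2: Willow pays $6.88 × 250 = $1720.00
Total = $4564.00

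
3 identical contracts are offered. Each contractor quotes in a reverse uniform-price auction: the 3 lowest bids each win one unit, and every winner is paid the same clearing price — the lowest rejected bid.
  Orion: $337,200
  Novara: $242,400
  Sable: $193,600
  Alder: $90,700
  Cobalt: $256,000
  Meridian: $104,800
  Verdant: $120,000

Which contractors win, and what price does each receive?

Alder, Meridian, Verdant; each is paid $193,600

Sorting: 90,700 (Alder), 104,800 (Meridian), 120,000 (Verdant), 193,600 (Sable), 242,400 (Novara), …
Winners (3 units): Alder, Meridian, Verdant.
Clearing price = lowest rejected bid = $193,600.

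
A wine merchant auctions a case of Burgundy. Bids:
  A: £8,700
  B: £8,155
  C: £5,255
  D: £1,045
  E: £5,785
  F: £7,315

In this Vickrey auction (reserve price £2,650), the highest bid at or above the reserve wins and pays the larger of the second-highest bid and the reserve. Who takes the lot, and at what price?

Sorting bids: 8,700 (A) > 8,155 (B) > 7,315 (F) > 5,785 (E) > 5,255 (C) > 1,045 (D)
Highest eligible bid: A at £8,700.
Second-highest bid £8,155 exceeds the reserve £2,650 → payment £8,155.

A pays £8,155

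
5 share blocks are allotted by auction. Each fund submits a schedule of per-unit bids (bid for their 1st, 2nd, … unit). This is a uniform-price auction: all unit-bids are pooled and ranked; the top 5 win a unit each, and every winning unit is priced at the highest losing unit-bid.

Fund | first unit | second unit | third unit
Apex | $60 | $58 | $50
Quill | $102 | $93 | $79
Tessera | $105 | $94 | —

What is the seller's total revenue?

All unit-bids, highest first — top 5: 105 (Tessera-1), 102 (Quill-1), 94 (Tessera-2), 93 (Quill-2), 79 (Quill-3)
Highest rejected unit-bid = $60.
Allocation: Quill 3, Tessera 2. Every unit priced at $60.
Revenue = 5 × 60 = $300.

Total revenue: $300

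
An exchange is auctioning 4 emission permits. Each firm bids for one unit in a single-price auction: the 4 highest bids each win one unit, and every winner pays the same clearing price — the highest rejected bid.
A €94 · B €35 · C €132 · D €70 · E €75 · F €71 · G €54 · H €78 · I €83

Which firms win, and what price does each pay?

Bids ranked high→low: 132 (C), 94 (A), 83 (I), 78 (H), 75 (E), 71 (F), …
Top 4: C, A, I, H.
Clearing price = highest rejected bid = €75.

C, A, I, H; each pays €75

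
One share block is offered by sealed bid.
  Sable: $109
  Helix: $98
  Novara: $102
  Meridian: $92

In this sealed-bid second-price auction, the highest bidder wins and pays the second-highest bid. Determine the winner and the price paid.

Sable pays $102

Rule: the highest bidder wins and pays the second-highest bid.
Sorting bids: 109 (Sable) > 102 (Novara) > 98 (Helix) > 92 (Meridian)
Sable is highest; pays the second-highest bid, $102.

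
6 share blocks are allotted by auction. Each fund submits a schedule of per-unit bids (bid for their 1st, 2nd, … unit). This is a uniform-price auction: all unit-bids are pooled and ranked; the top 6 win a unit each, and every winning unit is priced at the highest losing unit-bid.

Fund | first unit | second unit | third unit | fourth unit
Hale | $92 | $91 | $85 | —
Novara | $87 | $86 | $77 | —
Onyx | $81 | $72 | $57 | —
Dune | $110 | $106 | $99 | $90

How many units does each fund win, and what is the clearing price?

Dune 4, Hale 2; clearing price $87

Pooled unit-bids ranked (top 6): 110 (Dune-1), 106 (Dune-2), 99 (Dune-3), 92 (Hale-1), 91 (Hale-2), 90 (Dune-4)
First bid not allocated: $87.
Allocation: Dune 4, Hale 2.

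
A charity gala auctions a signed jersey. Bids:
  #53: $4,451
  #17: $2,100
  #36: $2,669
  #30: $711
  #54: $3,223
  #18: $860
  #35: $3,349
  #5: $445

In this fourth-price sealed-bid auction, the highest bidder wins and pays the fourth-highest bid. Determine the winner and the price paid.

#53 pays $2,669

Rule: the highest bidder wins and pays the fourth-highest bid.
Bids ranked: 4,451 (#53) > 3,349 (#35) > 3,223 (#54) > 2,669 (#36) > 2,100 (#17) > 860 (#18) > …
#53 wins; payment is bid #4 in the ranking = $2,669.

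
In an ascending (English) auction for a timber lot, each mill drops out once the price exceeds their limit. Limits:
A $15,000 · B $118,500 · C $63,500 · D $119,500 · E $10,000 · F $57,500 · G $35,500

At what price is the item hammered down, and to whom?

Open ascending-bid auction: the price rises until one bidder remains; the winner pays the price at which the last rival dropped out.
Sorting limits: 119,500 (D) > 118,500 (B) > 63,500 (C) > 57,500 (F) > 35,500 (G) > 15,000 (A) > …
Once the price passes $118,500, only D is left; the hammer falls at B's limit of $118,500.

D wins at $118,500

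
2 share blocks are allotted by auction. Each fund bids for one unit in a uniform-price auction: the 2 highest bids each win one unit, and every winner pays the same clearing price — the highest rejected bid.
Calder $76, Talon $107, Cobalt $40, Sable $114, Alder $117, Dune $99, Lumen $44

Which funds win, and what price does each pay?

Ordering the bids: 117 (Alder), 114 (Sable), 107 (Talon), 99 (Dune), …
The 2 highest are Alder, Sable.
Highest unsuccessful bid: $107 → clearing price.

Alder, Sable; each pays $107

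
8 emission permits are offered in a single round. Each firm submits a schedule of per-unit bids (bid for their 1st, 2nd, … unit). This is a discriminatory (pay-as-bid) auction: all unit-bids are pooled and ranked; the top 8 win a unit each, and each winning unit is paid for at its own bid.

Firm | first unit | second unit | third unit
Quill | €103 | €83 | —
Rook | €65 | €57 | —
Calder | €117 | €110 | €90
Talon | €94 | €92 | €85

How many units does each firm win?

Merging the schedules and taking the best 8: 117 (Calder-1), 110 (Calder-2), 103 (Quill-1), 94 (Talon-1), 92 (Talon-2), 90 (Calder-3), 85 (Talon-3), 83 (Quill-2)
Next rejected bid: €65 (not a price — pay-as-bid).
Allocation: Calder 3, Quill 2, Talon 3.

Calder 3, Quill 2, Talon 3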